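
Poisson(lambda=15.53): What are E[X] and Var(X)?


E[X] = Var(X) = lambda = 15.53

15.53, 15.53


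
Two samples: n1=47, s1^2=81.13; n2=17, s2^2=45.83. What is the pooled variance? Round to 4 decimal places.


sp^2 = ((n1-1)*s1^2 + (n2-1)*s2^2)/(n1+n2-2)
(n1-1)*s1^2 = 46 * 81.13 = 3731.98
(n2-1)*s2^2 = 16 * 45.83 = 733.28
numerator = 3731.98 + 733.28 = 4465.26
n1+n2-2 = 62
sp^2 = 4465.26 / 62 = 223263/3100 ≈ 72.020323

72.0203


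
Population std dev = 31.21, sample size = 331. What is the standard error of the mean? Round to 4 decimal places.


SE = sigma / sqrt(n)
sqrt(331) ≈ 18.193405
SE = 31.21 / 18.193405 ≈ 1.715457

1.7155


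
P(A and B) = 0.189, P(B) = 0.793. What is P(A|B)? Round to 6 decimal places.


P(A|B) = P(A and B) / P(B) = 0.189 / 0.793 = 189/793 ≈ 0.23833544

0.238335


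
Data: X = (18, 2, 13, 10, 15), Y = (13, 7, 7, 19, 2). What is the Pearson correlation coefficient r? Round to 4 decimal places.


r = sum((xi-xbar)(yi-ybar)) / sqrt(sum((xi-xbar)^2) * sum((yi-ybar)^2))
n = 5, xbar = 58/5 = 11.6, ybar = 48/5 = 9.6
Sxy = sum((xi-xbar)(yi-ybar)) = 2.2
Sxx = sum((xi-xbar)^2) = 149.2
Syy = sum((yi-ybar)^2) = 171.2
sqrt(Sxx*Syy) ≈ 159.821901
r = Sxy / sqrt(Sxx*Syy) = 2.2 / 159.821901 ≈ 0.013765

0.0138


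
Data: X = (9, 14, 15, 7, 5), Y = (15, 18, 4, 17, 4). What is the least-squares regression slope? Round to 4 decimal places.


b = sum((xi-xbar)(yi-ybar)) / sum((xi-xbar)^2)
n = 5, xbar = 50/5 = 10, ybar = 58/5 = 11.6
Sxy = sum((xi-xbar)(yi-ybar)) = 6
Sxx = sum((xi-xbar)^2) = 76
b = Sxy / Sxx = 3/38 ≈ 0.078947

0.0789


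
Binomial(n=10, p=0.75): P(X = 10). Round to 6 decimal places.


P = C(n,k) * p^k * (1-p)^(n-k)
C(10,10) = 1
p^k = 0.75^10 ≈ 0.05631351
(1-p)^(n-k) = 0.25^0 = 1
P = 1 * 0.05631351 * 1 ≈ 0.056314

0.056314


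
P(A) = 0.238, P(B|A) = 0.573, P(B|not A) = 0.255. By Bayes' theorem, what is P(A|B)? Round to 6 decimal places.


P(A|B) = P(B|A)*P(A) / P(B), P(B) = P(B|A)*P(A) + P(B|not A)*P(not A)
P(B|A)*P(A) = 0.573 * 0.238 = 0.136374
P(B|not A)*P(not A) = 0.255 * 0.762 = 0.19431
P(B) = 0.136374 + 0.19431 = 0.330684
P(A|B) = 0.136374 / 0.330684 = 1337/3242 ≈ 0.41239975

0.412400


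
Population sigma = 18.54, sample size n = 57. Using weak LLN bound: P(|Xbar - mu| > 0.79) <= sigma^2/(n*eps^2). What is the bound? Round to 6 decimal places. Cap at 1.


bound = min(1, sigma^2/(n*eps^2))
sigma^2 = 18.54^2 = 343.7316
n*eps^2 = 57 * 0.79^2 = 57 * 0.6241 = 35.5737
sigma^2/(n*eps^2) = 343.7316 / 35.5737 ≈ 9.66252035
this exceeds 1, so the bound is capped at 1

1.000000


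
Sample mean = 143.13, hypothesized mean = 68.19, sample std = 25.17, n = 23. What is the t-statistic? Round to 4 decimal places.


t = (xbar - mu0) / (s/sqrt(n))
xbar - mu0 = 143.13 - 68.19 = 74.94
sqrt(23) ≈ 4.79583152
s/sqrt(n) = 25.17 / 4.79583152 ≈ 5.24830780
t = 74.94 / 5.24830780 ≈ 14.278888

14.2789


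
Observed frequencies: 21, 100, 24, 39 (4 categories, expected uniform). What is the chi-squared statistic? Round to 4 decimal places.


chi2 = sum((O-E)^2/E), E = total/4
total = 184, E = 184/4 = 46
(21 - 46)^2 / 46 = 625 / 46 = 625/46 ≈ 13.586957
(100 - 46)^2 / 46 = 2916 / 46 = 1458/23 ≈ 63.391304
(24 - 46)^2 / 46 = 484 / 46 = 242/23 ≈ 10.521739
(39 - 46)^2 / 46 = 49 / 46 = 49/46 ≈ 1.065217
chi2 = 2037/23 ≈ 88.565217

88.5652


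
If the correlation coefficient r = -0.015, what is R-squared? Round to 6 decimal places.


R^2 = r^2 = (-0.015)^2 = 0.000225

0.000225


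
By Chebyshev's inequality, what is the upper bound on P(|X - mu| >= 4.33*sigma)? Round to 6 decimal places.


P <= 1/k^2
k^2 = 4.33^2 = 18.7489
1/k^2 = 1 / 18.7489 ≈ 0.05333646

0.053336


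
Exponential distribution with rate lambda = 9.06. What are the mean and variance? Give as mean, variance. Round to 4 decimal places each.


mean = 1/lam, var = 1/lam^2
mean = 1 / 9.06 = 50/453 ≈ 0.110375
lam^2 = 9.06^2 = 82.0836
var = 1 / 82.0836 ≈ 0.012183

0.1104, 0.0122


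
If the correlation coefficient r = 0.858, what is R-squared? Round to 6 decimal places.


R^2 = r^2 = (0.858)^2 = 0.736164

0.736164


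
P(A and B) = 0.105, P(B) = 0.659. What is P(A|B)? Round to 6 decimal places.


P(A|B) = P(A and B) / P(B) = 0.105 / 0.659 = 105/659 ≈ 0.15933232

0.159332


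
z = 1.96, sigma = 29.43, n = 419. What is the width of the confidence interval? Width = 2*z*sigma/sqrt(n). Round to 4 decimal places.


width = 2*z*sigma/sqrt(n)
2*z*sigma = 2 * 1.96 * 29.43 = 115.3656
sqrt(419) ≈ 20.469489
width = 115.3656 / 20.469489 ≈ 5.635978

5.6360


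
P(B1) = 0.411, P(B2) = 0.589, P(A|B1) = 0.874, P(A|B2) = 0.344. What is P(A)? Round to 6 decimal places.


P(A) = P(A|B1)*P(B1) + P(A|B2)*P(B2)
P(A|B1)*P(B1) = 0.874 * 0.411 = 0.359214
P(A|B2)*P(B2) = 0.344 * 0.589 = 0.202616
P(A) = 0.359214 + 0.202616 = 0.56183

0.561830


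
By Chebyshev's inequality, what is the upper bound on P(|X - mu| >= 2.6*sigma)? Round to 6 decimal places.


P <= 1/k^2
k^2 = 2.6^2 = 6.76
1/k^2 = 1 / 6.76 = 25/169 ≈ 0.14792899

0.147929


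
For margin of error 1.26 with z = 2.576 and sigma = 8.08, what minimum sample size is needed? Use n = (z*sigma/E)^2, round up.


z*sigma/E = 2.576 * 8.08 / 1.26 = 18584/1125 ≈ 16.519111
(z*sigma/E)^2 ≈ 272.881032
round up: n = 273

273


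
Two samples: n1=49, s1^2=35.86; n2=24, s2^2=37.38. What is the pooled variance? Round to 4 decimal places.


sp^2 = ((n1-1)*s1^2 + (n2-1)*s2^2)/(n1+n2-2)
(n1-1)*s1^2 = 48 * 35.86 = 1721.28
(n2-1)*s2^2 = 23 * 37.38 = 859.74
numerator = 1721.28 + 859.74 = 2581.02
n1+n2-2 = 71
sp^2 = 2581.02 / 71 = 129051/3550 ≈ 36.352394

36.3524


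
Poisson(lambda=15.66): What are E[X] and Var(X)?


E[X] = Var(X) = lambda = 15.66

15.66, 15.66


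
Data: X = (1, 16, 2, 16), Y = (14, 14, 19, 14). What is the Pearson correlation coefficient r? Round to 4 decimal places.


r = sum((xi-xbar)(yi-ybar)) / sqrt(sum((xi-xbar)^2) * sum((yi-ybar)^2))
n = 4, xbar = 35/4 = 8.75, ybar = 61/4 = 15.25
Sxy = sum((xi-xbar)(yi-ybar)) = -33.75
Sxx = sum((xi-xbar)^2) = 210.75
Syy = sum((yi-ybar)^2) = 18.75
sqrt(Sxx*Syy) ≈ 62.861455
r = Sxy / sqrt(Sxx*Syy) = -33.75 / 62.861455 ≈ -0.536895

-0.5369


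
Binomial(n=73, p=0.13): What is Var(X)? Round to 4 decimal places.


Var = n*p*(1-p) = 73 * 0.13 * 0.87 = 8.2563

8.2563


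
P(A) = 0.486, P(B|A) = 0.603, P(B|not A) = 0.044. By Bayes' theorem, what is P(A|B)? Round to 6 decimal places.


P(A|B) = P(B|A)*P(A) / P(B), P(B) = P(B|A)*P(A) + P(B|not A)*P(not A)
P(B|A)*P(A) = 0.603 * 0.486 = 0.293058
P(B|not A)*P(not A) = 0.044 * 0.514 = 0.022616
P(B) = 0.293058 + 0.022616 = 0.315674
P(A|B) = 0.293058 / 0.315674 ≈ 0.92835647

0.928356


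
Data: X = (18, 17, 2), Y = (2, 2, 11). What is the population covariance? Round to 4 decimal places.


Cov = (1/n)*sum((xi-xbar)(yi-ybar))
n = 3, xbar = 37/3 ≈ 12.333333, ybar = 15/3 = 5
sum((xi-xbar)(yi-ybar)) = -93
Cov = -93 / 3 = -31

-31.0000


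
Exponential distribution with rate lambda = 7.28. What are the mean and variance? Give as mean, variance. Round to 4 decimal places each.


mean = 1/lam, var = 1/lam^2
mean = 1 / 7.28 = 25/182 ≈ 0.137363
lam^2 = 7.28^2 = 52.9984
var = 1 / 52.9984 ≈ 0.018868

0.1374, 0.0189


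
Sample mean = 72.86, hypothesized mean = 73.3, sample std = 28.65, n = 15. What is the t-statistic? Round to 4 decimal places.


t = (xbar - mu0) / (s/sqrt(n))
xbar - mu0 = 72.86 - 73.3 = -0.44
sqrt(15) ≈ 3.87298335
s/sqrt(n) = 28.65 / 3.87298335 ≈ 7.39739819
t = -0.44 / 7.39739819 ≈ -0.059480

-0.0595


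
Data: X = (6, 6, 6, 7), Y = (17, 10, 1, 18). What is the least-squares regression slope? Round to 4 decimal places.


b = sum((xi-xbar)(yi-ybar)) / sum((xi-xbar)^2)
n = 4, xbar = 25/4 = 6.25, ybar = 46/4 = 11.5
Sxy = sum((xi-xbar)(yi-ybar)) = 6.5
Sxx = sum((xi-xbar)^2) = 0.75
b = Sxy / Sxx = 26/3 ≈ 8.666667

8.6667


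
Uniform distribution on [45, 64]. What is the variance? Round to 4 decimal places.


Var = (b-a)^2 / 12
(b-a)^2 = (64 - 45)^2 = 361
Var = 361/12 ≈ 30.083333

30.0833


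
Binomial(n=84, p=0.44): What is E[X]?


E[X] = n*p = 84 * 0.44 = 36.96

36.96


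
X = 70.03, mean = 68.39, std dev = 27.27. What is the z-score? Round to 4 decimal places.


z = (X - mu) / sigma
X - mu = 70.03 - 68.39 = 1.64
z = 1.64 / 27.27 = 164/2727 ≈ 0.060139

0.0601


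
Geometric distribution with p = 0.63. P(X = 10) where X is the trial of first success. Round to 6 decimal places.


P = (1-p)^(k-1) * p
(1-p)^(k-1) = 0.37^9 ≈ 0.0001299617
P = 0.0001299617 * 0.63 ≈ 0.00008187590

0.000082


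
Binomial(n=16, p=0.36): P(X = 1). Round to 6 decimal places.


P = C(n,k) * p^k * (1-p)^(n-k)
C(16,1) = 16
p^k = 0.36^1 = 0.36
(1-p)^(n-k) = 0.64^15 ≈ 0.001237940
P = 16 * 0.36 * 0.001237940 ≈ 0.007131

0.007131


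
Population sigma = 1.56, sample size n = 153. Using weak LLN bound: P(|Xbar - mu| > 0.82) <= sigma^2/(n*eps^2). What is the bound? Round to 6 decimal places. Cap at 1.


bound = min(1, sigma^2/(n*eps^2))
sigma^2 = 1.56^2 = 2.4336
n*eps^2 = 153 * 0.82^2 = 153 * 0.6724 = 102.8772
sigma^2/(n*eps^2) = 2.4336 / 102.8772 ≈ 0.02365539

0.023655


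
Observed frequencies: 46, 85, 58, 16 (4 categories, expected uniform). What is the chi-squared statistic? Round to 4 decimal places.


chi2 = sum((O-E)^2/E), E = total/4
total = 205, E = 205/4 = 51.25
(46 - 51.25)^2 / 51.25 = 27.5625 / 51.25 = 441/820 ≈ 0.537805
(85 - 51.25)^2 / 51.25 = 1139.0625 / 51.25 = 3645/164 ≈ 22.225610
(58 - 51.25)^2 / 51.25 = 45.5625 / 51.25 = 729/820 ≈ 0.889024
(16 - 51.25)^2 / 51.25 = 1242.5625 / 51.25 = 19881/820 ≈ 24.245122
chi2 = 9819/205 ≈ 47.897561

47.8976


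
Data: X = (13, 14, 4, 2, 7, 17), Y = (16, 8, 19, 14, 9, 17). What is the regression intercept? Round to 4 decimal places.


a = ybar - b*xbar, where b = sum((xi-xbar)(yi-ybar)) / sum((xi-xbar)^2)
n = 6, xbar = 57/6 = 9.5, ybar = 83/6 ≈ 13.833333
Sxy = sum((xi-xbar)(yi-ybar)) = -12.5
Sxx = sum((xi-xbar)^2) = 181.5
b = Sxy / Sxx = -25/363 ≈ -0.068871
a = 13.833333 - (-0.068871) * 9.5 = 1753/121 ≈ 14.487603

14.4876


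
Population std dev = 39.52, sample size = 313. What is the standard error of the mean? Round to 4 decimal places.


SE = sigma / sqrt(n)
sqrt(313) ≈ 17.691806
SE = 39.52 / 17.691806 ≈ 2.233802

2.2338


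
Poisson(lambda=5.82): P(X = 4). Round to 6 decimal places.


P = e^(-lam) * lam^k / k!
e^(-5.82) ≈ 0.002967605
lam^k = 5.82^4 ≈ 1147.339482
k! = 4! = 24
P = 0.002967605 * 1147.339482 / 24 ≈ 0.141869

0.141869


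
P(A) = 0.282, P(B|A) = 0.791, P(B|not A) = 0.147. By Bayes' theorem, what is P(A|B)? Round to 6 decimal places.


P(A|B) = P(B|A)*P(A) / P(B), P(B) = P(B|A)*P(A) + P(B|not A)*P(not A)
P(B|A)*P(A) = 0.791 * 0.282 = 0.223062
P(B|not A)*P(not A) = 0.147 * 0.718 = 0.105546
P(B) = 0.223062 + 0.105546 = 0.328608
P(A|B) = 0.223062 / 0.328608 = 5311/7824 ≈ 0.67880879

0.678809


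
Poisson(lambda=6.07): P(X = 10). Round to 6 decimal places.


P = e^(-lam) * lam^k / k!
e^(-6.07) ≈ 0.002311173
lam^k = 6.07^10 ≈ 67902679.263630
k! = 10! = 3628800
P = 0.002311173 * 67902679.263630 / 3628800 ≈ 0.043247

0.043247


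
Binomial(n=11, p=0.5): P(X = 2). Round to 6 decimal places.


P = C(n,k) * p^k * (1-p)^(n-k)
C(11,2) = 55
p^k = 0.5^2 = 0.25
(1-p)^(n-k) = 0.5^9 = 0.001953125
P = 55 * 0.25 * 0.001953125 = 55/2048 ≈ 0.026855

0.026855


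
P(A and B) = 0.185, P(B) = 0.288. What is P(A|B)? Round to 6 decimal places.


P(A|B) = P(A and B) / P(B) = 0.185 / 0.288 = 185/288 ≈ 0.64236111

0.642361


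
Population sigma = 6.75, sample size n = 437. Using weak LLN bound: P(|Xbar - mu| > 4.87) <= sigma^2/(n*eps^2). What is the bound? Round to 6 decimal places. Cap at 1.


bound = min(1, sigma^2/(n*eps^2))
sigma^2 = 6.75^2 = 45.5625
n*eps^2 = 437 * 4.87^2 = 437 * 23.7169 = 10364.2853
sigma^2/(n*eps^2) = 45.5625 / 10364.2853 ≈ 0.00439611

0.004396


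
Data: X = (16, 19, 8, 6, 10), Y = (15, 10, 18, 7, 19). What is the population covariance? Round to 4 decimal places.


Cov = (1/n)*sum((xi-xbar)(yi-ybar))
n = 5, xbar = 59/5 = 11.8, ybar = 69/5 = 13.8
sum((xi-xbar)(yi-ybar)) = -8.2
Cov = -8.2 / 5 = -1.64

-1.6400


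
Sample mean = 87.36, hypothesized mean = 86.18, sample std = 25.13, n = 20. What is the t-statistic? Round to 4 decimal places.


t = (xbar - mu0) / (s/sqrt(n))
xbar - mu0 = 87.36 - 86.18 = 1.18
sqrt(20) ≈ 4.47213595
s/sqrt(n) = 25.13 / 4.47213595 ≈ 5.61923883
t = 1.18 / 5.61923883 ≈ 0.209993

0.2100


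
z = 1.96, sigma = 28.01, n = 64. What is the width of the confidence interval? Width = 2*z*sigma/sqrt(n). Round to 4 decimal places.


width = 2*z*sigma/sqrt(n)
2*z*sigma = 2 * 1.96 * 28.01 = 109.7992
sqrt(64) = 8
width = 109.7992 / 8 = 13.7249

13.7249


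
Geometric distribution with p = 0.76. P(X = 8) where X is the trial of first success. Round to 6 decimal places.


P = (1-p)^(k-1) * p
(1-p)^(k-1) = 0.24^7 ≈ 0.00004586471
P = 0.00004586471 * 0.76 ≈ 0.00003485718

0.000035


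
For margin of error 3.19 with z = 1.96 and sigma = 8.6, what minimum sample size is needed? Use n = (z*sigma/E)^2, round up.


z*sigma/E = 1.96 * 8.6 / 3.19 = 8428/1595 ≈ 5.284013
(z*sigma/E)^2 ≈ 27.920789
round up: n = 28

28


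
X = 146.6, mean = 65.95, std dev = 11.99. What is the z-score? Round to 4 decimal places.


z = (X - mu) / sigma
X - mu = 146.6 - 65.95 = 80.65
z = 80.65 / 11.99 = 8065/1199 ≈ 6.726439

6.7264


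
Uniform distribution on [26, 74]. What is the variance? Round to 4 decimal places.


Var = (b-a)^2 / 12
(b-a)^2 = (74 - 26)^2 = 2304
Var = 2304/12 = 192

192.0000


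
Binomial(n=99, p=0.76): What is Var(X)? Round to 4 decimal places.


Var = n*p*(1-p) = 99 * 0.76 * 0.24 = 18.0576

18.0576


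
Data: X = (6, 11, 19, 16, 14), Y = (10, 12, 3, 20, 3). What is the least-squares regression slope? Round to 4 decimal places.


b = sum((xi-xbar)(yi-ybar)) / sum((xi-xbar)^2)
n = 5, xbar = 66/5 = 13.2, ybar = 48/5 = 9.6
Sxy = sum((xi-xbar)(yi-ybar)) = -22.6
Sxx = sum((xi-xbar)^2) = 98.8
b = Sxy / Sxx = -113/494 ≈ -0.228745

-0.2287


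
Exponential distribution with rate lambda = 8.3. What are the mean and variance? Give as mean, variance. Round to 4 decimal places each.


mean = 1/lam, var = 1/lam^2
mean = 1 / 8.3 = 10/83 ≈ 0.120482
lam^2 = 8.3^2 = 68.89
var = 1 / 68.89 = 100/6889 ≈ 0.014516

0.1205, 0.0145


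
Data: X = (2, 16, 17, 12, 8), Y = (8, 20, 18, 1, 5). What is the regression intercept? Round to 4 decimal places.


a = ybar - b*xbar, where b = sum((xi-xbar)(yi-ybar)) / sum((xi-xbar)^2)
n = 5, xbar = 55/5 = 11, ybar = 52/5 = 10.4
Sxy = sum((xi-xbar)(yi-ybar)) = 122
Sxx = sum((xi-xbar)^2) = 152
b = Sxy / Sxx = 61/76 ≈ 0.802632
a = 10.4 - 0.802632 * 11 = 597/380 ≈ 1.571053

1.5711


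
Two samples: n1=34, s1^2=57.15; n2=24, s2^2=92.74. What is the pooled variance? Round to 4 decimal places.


sp^2 = ((n1-1)*s1^2 + (n2-1)*s2^2)/(n1+n2-2)
(n1-1)*s1^2 = 33 * 57.15 = 1885.95
(n2-1)*s2^2 = 23 * 92.74 = 2133.02
numerator = 1885.95 + 2133.02 = 4018.97
n1+n2-2 = 56
sp^2 = 4018.97 / 56 = 401897/5600 ≈ 71.767321

71.7673


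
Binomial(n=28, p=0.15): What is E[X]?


E[X] = n*p = 28 * 0.15 = 4.2

4.2


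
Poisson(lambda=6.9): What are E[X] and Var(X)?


E[X] = Var(X) = lambda = 6.9

6.9, 6.9


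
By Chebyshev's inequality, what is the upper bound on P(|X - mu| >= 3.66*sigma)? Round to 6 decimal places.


P <= 1/k^2
k^2 = 3.66^2 = 13.3956
1/k^2 = 1 / 13.3956 ≈ 0.07465138

0.074651


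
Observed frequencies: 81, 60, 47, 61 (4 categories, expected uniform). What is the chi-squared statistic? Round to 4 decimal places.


chi2 = sum((O-E)^2/E), E = total/4
total = 249, E = 249/4 = 62.25
(81 - 62.25)^2 / 62.25 = 351.5625 / 62.25 = 1875/332 ≈ 5.647590
(60 - 62.25)^2 / 62.25 = 5.0625 / 62.25 = 27/332 ≈ 0.081325
(47 - 62.25)^2 / 62.25 = 232.5625 / 62.25 = 3721/996 ≈ 3.735944
(61 - 62.25)^2 / 62.25 = 1.5625 / 62.25 = 25/996 ≈ 0.025100
chi2 = 2363/249 ≈ 9.489960

9.4900


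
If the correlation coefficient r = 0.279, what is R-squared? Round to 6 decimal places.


R^2 = r^2 = (0.279)^2 = 0.077841

0.077841


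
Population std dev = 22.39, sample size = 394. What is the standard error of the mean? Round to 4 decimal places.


SE = sigma / sqrt(n)
sqrt(394) ≈ 19.849433
SE = 22.39 / 19.849433 ≈ 1.127992

1.1280


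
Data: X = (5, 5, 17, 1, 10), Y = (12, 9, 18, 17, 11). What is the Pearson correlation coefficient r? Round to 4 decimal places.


r = sum((xi-xbar)(yi-ybar)) / sqrt(sum((xi-xbar)^2) * sum((yi-ybar)^2))
n = 5, xbar = 38/5 = 7.6, ybar = 67/5 = 13.4
Sxy = sum((xi-xbar)(yi-ybar)) = 28.8
Sxx = sum((xi-xbar)^2) = 151.2
Syy = sum((yi-ybar)^2) = 61.2
sqrt(Sxx*Syy) ≈ 96.194802
r = Sxy / sqrt(Sxx*Syy) = 28.8 / 96.194802 ≈ 0.299392

0.2994


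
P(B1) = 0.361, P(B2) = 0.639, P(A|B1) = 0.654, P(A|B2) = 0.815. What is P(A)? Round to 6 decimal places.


P(A) = P(A|B1)*P(B1) + P(A|B2)*P(B2)
P(A|B1)*P(B1) = 0.654 * 0.361 = 0.236094
P(A|B2)*P(B2) = 0.815 * 0.639 = 0.520785
P(A) = 0.236094 + 0.520785 = 0.756879

0.756879


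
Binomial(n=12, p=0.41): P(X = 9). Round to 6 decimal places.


P = C(n,k) * p^k * (1-p)^(n-k)
C(12,9) = 220
p^k = 0.41^9 ≈ 0.0003273819
(1-p)^(n-k) = 0.59^3 = 0.205379
P = 220 * 0.0003273819 * 0.205379 ≈ 0.014792

0.014792


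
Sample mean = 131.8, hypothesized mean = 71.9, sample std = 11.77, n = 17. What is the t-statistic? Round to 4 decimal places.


t = (xbar - mu0) / (s/sqrt(n))
xbar - mu0 = 131.8 - 71.9 = 59.9
sqrt(17) ≈ 4.12310563
s/sqrt(n) = 11.77 / 4.12310563 ≈ 2.85464431
t = 59.9 / 2.85464431 ≈ 20.983350

20.9833


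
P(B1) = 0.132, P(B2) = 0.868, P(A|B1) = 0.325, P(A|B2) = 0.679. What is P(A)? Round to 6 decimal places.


P(A) = P(A|B1)*P(B1) + P(A|B2)*P(B2)
P(A|B1)*P(B1) = 0.325 * 0.132 = 0.0429
P(A|B2)*P(B2) = 0.679 * 0.868 = 0.589372
P(A) = 0.0429 + 0.589372 = 0.632272

0.632272


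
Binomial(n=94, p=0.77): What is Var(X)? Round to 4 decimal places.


Var = n*p*(1-p) = 94 * 0.77 * 0.23 = 16.6474

16.6474


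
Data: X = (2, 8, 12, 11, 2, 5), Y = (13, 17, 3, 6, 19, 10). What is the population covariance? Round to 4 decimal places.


Cov = (1/n)*sum((xi-xbar)(yi-ybar))
n = 6, xbar = 40/6 = 20/3 ≈ 6.666667, ybar = 68/6 = 34/3 ≈ 11.333333
sum((xi-xbar)(yi-ybar)) = -304/3 ≈ -101.333333
Cov = -101.333333 / 6 = -152/9 ≈ -16.888889

-16.8889


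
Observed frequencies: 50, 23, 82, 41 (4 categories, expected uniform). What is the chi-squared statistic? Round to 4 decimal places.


chi2 = sum((O-E)^2/E), E = total/4
total = 196, E = 196/4 = 49
(50 - 49)^2 / 49 = 1 / 49 = 1/49 ≈ 0.020408
(23 - 49)^2 / 49 = 676 / 49 = 676/49 ≈ 13.795918
(82 - 49)^2 / 49 = 1089 / 49 = 1089/49 ≈ 22.224490
(41 - 49)^2 / 49 = 64 / 49 = 64/49 ≈ 1.306122
chi2 = 1830/49 ≈ 37.346939

37.3469


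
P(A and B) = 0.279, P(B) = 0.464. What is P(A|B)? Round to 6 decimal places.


P(A|B) = P(A and B) / P(B) = 0.279 / 0.464 = 279/464 ≈ 0.60129310

0.601293


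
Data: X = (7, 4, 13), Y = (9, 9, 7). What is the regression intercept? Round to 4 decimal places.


a = ybar - b*xbar, where b = sum((xi-xbar)(yi-ybar)) / sum((xi-xbar)^2)
n = 3, xbar = 24/3 = 8, ybar = 25/3 ≈ 8.333333
Sxy = sum((xi-xbar)(yi-ybar)) = -10
Sxx = sum((xi-xbar)^2) = 42
b = Sxy / Sxx = -5/21 ≈ -0.238095
a = 8.333333 - (-0.238095) * 8 = 215/21 ≈ 10.238095

10.2381


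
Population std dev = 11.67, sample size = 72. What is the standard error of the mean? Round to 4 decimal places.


SE = sigma / sqrt(n)
sqrt(72) ≈ 8.485281
SE = 11.67 / 8.485281 ≈ 1.375323

1.3753


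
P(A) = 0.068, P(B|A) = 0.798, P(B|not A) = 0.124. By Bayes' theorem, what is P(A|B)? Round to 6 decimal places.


P(A|B) = P(B|A)*P(A) / P(B), P(B) = P(B|A)*P(A) + P(B|not A)*P(not A)
P(B|A)*P(A) = 0.798 * 0.068 = 0.054264
P(B|not A)*P(not A) = 0.124 * 0.932 = 0.115568
P(B) = 0.054264 + 0.115568 = 0.169832
P(A|B) = 0.054264 / 0.169832 ≈ 0.31951576

0.319516


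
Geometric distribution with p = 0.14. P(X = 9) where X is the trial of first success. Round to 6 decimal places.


P = (1-p)^(k-1) * p
(1-p)^(k-1) = 0.86^8 ≈ 0.2992179
P = 0.2992179 * 0.14 ≈ 0.04189051

0.041891


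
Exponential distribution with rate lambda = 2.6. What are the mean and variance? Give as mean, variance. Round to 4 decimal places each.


mean = 1/lam, var = 1/lam^2
mean = 1 / 2.6 = 5/13 ≈ 0.384615
lam^2 = 2.6^2 = 6.76
var = 1 / 6.76 = 25/169 ≈ 0.147929

0.3846, 0.1479


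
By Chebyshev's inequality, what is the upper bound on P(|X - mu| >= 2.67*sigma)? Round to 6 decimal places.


P <= 1/k^2
k^2 = 2.67^2 = 7.1289
1/k^2 = 1 / 7.1289 ≈ 0.14027410

0.140274


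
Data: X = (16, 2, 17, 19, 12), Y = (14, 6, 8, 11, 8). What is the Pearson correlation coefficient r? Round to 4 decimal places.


r = sum((xi-xbar)(yi-ybar)) / sqrt(sum((xi-xbar)^2) * sum((yi-ybar)^2))
n = 5, xbar = 66/5 = 13.2, ybar = 47/5 = 9.4
Sxy = sum((xi-xbar)(yi-ybar)) = 56.6
Sxx = sum((xi-xbar)^2) = 182.8
Syy = sum((yi-ybar)^2) = 39.2
sqrt(Sxx*Syy) ≈ 84.650812
r = Sxy / sqrt(Sxx*Syy) = 56.6 / 84.650812 ≈ 0.668629

0.6686


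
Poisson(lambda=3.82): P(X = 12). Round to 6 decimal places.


P = e^(-lam) * lam^k / k!
e^(-3.82) ≈ 0.02192780
lam^k = 3.82^12 ≈ 9655179.561276
k! = 12! = 479001600
P = 0.02192780 * 9655179.561276 / 479001600 ≈ 0.000442

0.000442


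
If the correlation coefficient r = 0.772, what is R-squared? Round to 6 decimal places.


R^2 = r^2 = (0.772)^2 = 0.595984

0.595984


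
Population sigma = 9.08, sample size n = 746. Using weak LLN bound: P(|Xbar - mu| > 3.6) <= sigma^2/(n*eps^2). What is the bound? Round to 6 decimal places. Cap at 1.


bound = min(1, sigma^2/(n*eps^2))
sigma^2 = 9.08^2 = 82.4464
n*eps^2 = 746 * 3.6^2 = 746 * 12.96 = 9668.16
sigma^2/(n*eps^2) = 82.4464 / 9668.16 ≈ 0.00852762

0.008528


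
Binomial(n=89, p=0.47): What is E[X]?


E[X] = n*p = 89 * 0.47 = 41.83

41.83


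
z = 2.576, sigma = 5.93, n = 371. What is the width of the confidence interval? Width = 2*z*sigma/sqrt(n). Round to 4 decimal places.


width = 2*z*sigma/sqrt(n)
2*z*sigma = 2 * 2.576 * 5.93 = 30.55136
sqrt(371) ≈ 19.261360
width = 30.55136 / 19.261360 ≈ 1.586148

1.5861


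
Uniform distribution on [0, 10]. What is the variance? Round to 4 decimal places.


Var = (b-a)^2 / 12
(b-a)^2 = (10 - 0)^2 = 100
Var = 100/12 ≈ 8.333333

8.3333


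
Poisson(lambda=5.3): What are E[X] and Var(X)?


E[X] = Var(X) = lambda = 5.3

5.3, 5.3


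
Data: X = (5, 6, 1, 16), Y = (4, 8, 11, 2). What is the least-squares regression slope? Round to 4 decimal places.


b = sum((xi-xbar)(yi-ybar)) / sum((xi-xbar)^2)
n = 4, xbar = 28/4 = 7, ybar = 25/4 = 6.25
Sxy = sum((xi-xbar)(yi-ybar)) = -64
Sxx = sum((xi-xbar)^2) = 122
b = Sxy / Sxx = -32/61 ≈ -0.524590

-0.5246


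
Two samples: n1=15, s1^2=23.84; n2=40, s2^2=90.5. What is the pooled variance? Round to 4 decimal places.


sp^2 = ((n1-1)*s1^2 + (n2-1)*s2^2)/(n1+n2-2)
(n1-1)*s1^2 = 14 * 23.84 = 333.76
(n2-1)*s2^2 = 39 * 90.5 = 3529.5
numerator = 333.76 + 3529.5 = 3863.26
n1+n2-2 = 53
sp^2 = 3863.26 / 53 = 193163/2650 ≈ 72.891698

72.8917


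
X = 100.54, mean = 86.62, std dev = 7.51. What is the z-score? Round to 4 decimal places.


z = (X - mu) / sigma
X - mu = 100.54 - 86.62 = 13.92
z = 13.92 / 7.51 = 1392/751 ≈ 1.853529

1.8535


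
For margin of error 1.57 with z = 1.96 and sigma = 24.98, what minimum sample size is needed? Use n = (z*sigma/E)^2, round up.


z*sigma/E = 1.96 * 24.98 / 1.57 = 122402/3925 ≈ 31.185223
(z*sigma/E)^2 ≈ 972.518129
round up: n = 973

973


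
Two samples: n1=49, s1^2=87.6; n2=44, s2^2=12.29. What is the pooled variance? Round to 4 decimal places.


sp^2 = ((n1-1)*s1^2 + (n2-1)*s2^2)/(n1+n2-2)
(n1-1)*s1^2 = 48 * 87.6 = 4204.8
(n2-1)*s2^2 = 43 * 12.29 = 528.47
numerator = 4204.8 + 528.47 = 4733.27
n1+n2-2 = 91
sp^2 = 4733.27 / 91 = 473327/9100 ≈ 52.013956

52.0140


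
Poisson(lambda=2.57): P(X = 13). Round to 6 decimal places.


P = e^(-lam) * lam^k / k!
e^(-2.57) ≈ 0.07653555
lam^k = 2.57^13 ≈ 213368.647002
k! = 13! = 6227020800
P = 0.07653555 * 213368.647002 / 6227020800 ≈ 0.000003

0.000003


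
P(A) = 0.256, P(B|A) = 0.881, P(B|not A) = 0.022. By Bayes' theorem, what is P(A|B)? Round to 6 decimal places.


P(A|B) = P(B|A)*P(A) / P(B), P(B) = P(B|A)*P(A) + P(B|not A)*P(not A)
P(B|A)*P(A) = 0.881 * 0.256 = 0.225536
P(B|not A)*P(not A) = 0.022 * 0.744 = 0.016368
P(B) = 0.225536 + 0.016368 = 0.241904
P(A|B) = 0.225536 / 0.241904 ≈ 0.93233679

0.932337


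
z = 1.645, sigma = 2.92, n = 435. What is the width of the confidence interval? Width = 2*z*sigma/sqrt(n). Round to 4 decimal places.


width = 2*z*sigma/sqrt(n)
2*z*sigma = 2 * 1.645 * 2.92 = 9.6068
sqrt(435) ≈ 20.856654
width = 9.6068 / 20.856654 ≈ 0.460611

0.4606


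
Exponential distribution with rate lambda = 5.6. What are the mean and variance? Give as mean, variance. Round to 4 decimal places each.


mean = 1/lam, var = 1/lam^2
mean = 1 / 5.6 = 5/28 ≈ 0.178571
lam^2 = 5.6^2 = 31.36
var = 1 / 31.36 = 25/784 ≈ 0.031888

0.1786, 0.0319


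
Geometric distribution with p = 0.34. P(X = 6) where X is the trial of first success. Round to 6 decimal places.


P = (1-p)^(k-1) * p
(1-p)^(k-1) = 0.66^5 ≈ 0.1252333
P = 0.1252333 * 0.34 ≈ 0.04257931

0.042579


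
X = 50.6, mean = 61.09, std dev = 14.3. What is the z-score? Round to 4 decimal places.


z = (X - mu) / sigma
X - mu = 50.6 - 61.09 = -10.49
z = -10.49 / 14.3 = -1049/1430 ≈ -0.733566

-0.7336


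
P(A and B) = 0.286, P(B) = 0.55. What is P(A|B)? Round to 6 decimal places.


P(A|B) = P(A and B) / P(B) = 0.286 / 0.55 = 0.52

0.520000


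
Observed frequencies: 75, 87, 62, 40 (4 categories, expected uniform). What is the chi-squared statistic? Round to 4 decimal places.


chi2 = sum((O-E)^2/E), E = total/4
total = 264, E = 264/4 = 66
(75 - 66)^2 / 66 = 81 / 66 = 27/22 ≈ 1.227273
(87 - 66)^2 / 66 = 441 / 66 = 147/22 ≈ 6.681818
(62 - 66)^2 / 66 = 16 / 66 = 8/33 ≈ 0.242424
(40 - 66)^2 / 66 = 676 / 66 = 338/33 ≈ 10.242424
chi2 = 607/33 ≈ 18.393939

18.3939


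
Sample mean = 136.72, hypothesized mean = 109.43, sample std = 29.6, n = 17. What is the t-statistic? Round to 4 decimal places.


t = (xbar - mu0) / (s/sqrt(n))
xbar - mu0 = 136.72 - 109.43 = 27.29
sqrt(17) ≈ 4.12310563
s/sqrt(n) = 29.6 / 4.12310563 ≈ 7.17905450
t = 27.29 / 7.17905450 ≈ 3.801336

3.8013


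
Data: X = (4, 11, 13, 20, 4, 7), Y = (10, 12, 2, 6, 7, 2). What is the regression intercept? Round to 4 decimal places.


a = ybar - b*xbar, where b = sum((xi-xbar)(yi-ybar)) / sum((xi-xbar)^2)
n = 6, xbar = 59/6 ≈ 9.833333, ybar = 39/6 = 6.5
Sxy = sum((xi-xbar)(yi-ybar)) = -23.5
Sxx = sum((xi-xbar)^2) = 1145/6 ≈ 190.833333
b = Sxy / Sxx = -141/1145 ≈ -0.123144
a = 6.5 - (-0.123144) * 9.833333 = 8829/1145 ≈ 7.710917

7.7109


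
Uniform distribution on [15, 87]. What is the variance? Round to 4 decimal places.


Var = (b-a)^2 / 12
(b-a)^2 = (87 - 15)^2 = 5184
Var = 5184/12 = 432

432.0000


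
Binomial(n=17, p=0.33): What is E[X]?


E[X] = n*p = 17 * 0.33 = 5.61

5.61


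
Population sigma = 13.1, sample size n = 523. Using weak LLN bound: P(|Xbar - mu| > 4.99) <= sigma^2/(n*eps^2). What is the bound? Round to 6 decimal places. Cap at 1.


bound = min(1, sigma^2/(n*eps^2))
sigma^2 = 13.1^2 = 171.61
n*eps^2 = 523 * 4.99^2 = 523 * 24.9001 = 13022.7523
sigma^2/(n*eps^2) = 171.61 / 13022.7523 ≈ 0.01317771

0.013178


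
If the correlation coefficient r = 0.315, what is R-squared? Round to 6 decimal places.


R^2 = r^2 = (0.315)^2 = 0.099225

0.099225


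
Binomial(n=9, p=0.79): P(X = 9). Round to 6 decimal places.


P = C(n,k) * p^k * (1-p)^(n-k)
C(9,9) = 1
p^k = 0.79^9 ≈ 0.1198516
(1-p)^(n-k) = 0.21^0 = 1
P = 1 * 0.1198516 * 1 ≈ 0.119852

0.119852


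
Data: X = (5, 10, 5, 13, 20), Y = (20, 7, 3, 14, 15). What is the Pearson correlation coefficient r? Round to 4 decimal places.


r = sum((xi-xbar)(yi-ybar)) / sqrt(sum((xi-xbar)^2) * sum((yi-ybar)^2))
n = 5, xbar = 53/5 = 10.6, ybar = 59/5 = 11.8
Sxy = sum((xi-xbar)(yi-ybar)) = 41.6
Sxx = sum((xi-xbar)^2) = 157.2
Syy = sum((yi-ybar)^2) = 182.8
sqrt(Sxx*Syy) ≈ 169.517433
r = Sxy / sqrt(Sxx*Syy) = 41.6 / 169.517433 ≈ 0.245402

0.2454


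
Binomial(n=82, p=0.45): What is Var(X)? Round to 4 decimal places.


Var = n*p*(1-p) = 82 * 0.45 * 0.55 = 20.295

20.2950


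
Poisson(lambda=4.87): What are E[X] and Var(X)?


E[X] = Var(X) = lambda = 4.87

4.87, 4.87


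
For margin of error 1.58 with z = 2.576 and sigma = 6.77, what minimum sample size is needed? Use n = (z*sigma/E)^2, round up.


z*sigma/E = 2.576 * 6.77 / 1.58 = 108997/9875 ≈ 11.037671
(z*sigma/E)^2 ≈ 121.830179
round up: n = 122

122


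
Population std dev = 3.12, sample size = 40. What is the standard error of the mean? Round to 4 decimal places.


SE = sigma / sqrt(n)
sqrt(40) ≈ 6.324555
SE = 3.12 / 6.324555 ≈ 0.493315

0.4933


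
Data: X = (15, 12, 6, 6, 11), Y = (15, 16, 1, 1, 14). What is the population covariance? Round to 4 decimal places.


Cov = (1/n)*sum((xi-xbar)(yi-ybar))
n = 5, xbar = 50/5 = 10, ybar = 47/5 = 9.4
sum((xi-xbar)(yi-ybar)) = 113
Cov = 113 / 5 = 22.6

22.6000


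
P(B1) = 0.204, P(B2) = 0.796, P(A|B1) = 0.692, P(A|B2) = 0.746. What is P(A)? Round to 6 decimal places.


P(A) = P(A|B1)*P(B1) + P(A|B2)*P(B2)
P(A|B1)*P(B1) = 0.692 * 0.204 = 0.141168
P(A|B2)*P(B2) = 0.746 * 0.796 = 0.593816
P(A) = 0.141168 + 0.593816 = 0.734984

0.734984


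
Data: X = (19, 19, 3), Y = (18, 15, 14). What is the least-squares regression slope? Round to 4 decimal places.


b = sum((xi-xbar)(yi-ybar)) / sum((xi-xbar)^2)
n = 3, xbar = 41/3 ≈ 13.666667, ybar = 47/3 ≈ 15.666667
Sxy = sum((xi-xbar)(yi-ybar)) = 80/3 ≈ 26.666667
Sxx = sum((xi-xbar)^2) = 512/3 ≈ 170.666667
b = Sxy / Sxx = 0.15625

0.1563


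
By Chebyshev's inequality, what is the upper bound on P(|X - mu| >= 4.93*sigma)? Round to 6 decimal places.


P <= 1/k^2
k^2 = 4.93^2 = 24.3049
1/k^2 = 1 / 24.3049 ≈ 0.04114397

0.041144


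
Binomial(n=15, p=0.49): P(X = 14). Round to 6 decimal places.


P = C(n,k) * p^k * (1-p)^(n-k)
C(15,14) = 15
p^k = 0.49^14 ≈ 0.00004599865
(1-p)^(n-k) = 0.51^1 = 0.51
P = 15 * 0.00004599865 * 0.51 ≈ 0.000352

0.000352


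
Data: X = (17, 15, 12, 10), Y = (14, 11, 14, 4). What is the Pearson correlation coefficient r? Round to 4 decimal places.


r = sum((xi-xbar)(yi-ybar)) / sqrt(sum((xi-xbar)^2) * sum((yi-ybar)^2))
n = 4, xbar = 54/4 = 13.5, ybar = 43/4 = 10.75
Sxy = sum((xi-xbar)(yi-ybar)) = 30.5
Sxx = sum((xi-xbar)^2) = 29
Syy = sum((yi-ybar)^2) = 66.75
sqrt(Sxx*Syy) ≈ 43.997159
r = Sxy / sqrt(Sxx*Syy) = 30.5 / 43.997159 ≈ 0.693227

0.6932


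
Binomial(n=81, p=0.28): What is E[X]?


E[X] = n*p = 81 * 0.28 = 22.68

22.68


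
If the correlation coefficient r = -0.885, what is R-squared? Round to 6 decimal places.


R^2 = r^2 = (-0.885)^2 = 0.783225

0.783225


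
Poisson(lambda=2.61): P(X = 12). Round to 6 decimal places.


P = e^(-lam) * lam^k / k!
e^(-2.61) ≈ 0.07353454
lam^k = 2.61^12 ≈ 99927.745221
k! = 12! = 479001600
P = 0.07353454 * 99927.745221 / 479001600 ≈ 0.000015

0.000015


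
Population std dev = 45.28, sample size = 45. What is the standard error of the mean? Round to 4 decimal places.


SE = sigma / sqrt(n)
sqrt(45) ≈ 6.708204
SE = 45.28 / 6.708204 ≈ 6.749944

6.7499


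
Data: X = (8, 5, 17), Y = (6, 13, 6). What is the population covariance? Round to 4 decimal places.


Cov = (1/n)*sum((xi-xbar)(yi-ybar))
n = 3, xbar = 30/3 = 10, ybar = 25/3 ≈ 8.333333
sum((xi-xbar)(yi-ybar)) = -35
Cov = -35 / 3 = -35/3 ≈ -11.666667

-11.6667


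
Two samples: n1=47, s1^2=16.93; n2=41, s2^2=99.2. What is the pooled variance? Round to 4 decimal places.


sp^2 = ((n1-1)*s1^2 + (n2-1)*s2^2)/(n1+n2-2)
(n1-1)*s1^2 = 46 * 16.93 = 778.78
(n2-1)*s2^2 = 40 * 99.2 = 3968
numerator = 778.78 + 3968 = 4746.78
n1+n2-2 = 86
sp^2 = 4746.78 / 86 = 237339/4300 ≈ 55.195116

55.1951


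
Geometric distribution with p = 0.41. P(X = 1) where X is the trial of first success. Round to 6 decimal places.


P = (1-p)^(k-1) * p
(1-p)^(k-1) = 0.59^0 = 1
P = 1 * 0.41 = 0.41

0.410000


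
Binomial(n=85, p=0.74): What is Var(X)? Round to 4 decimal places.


Var = n*p*(1-p) = 85 * 0.74 * 0.26 = 16.354

16.3540


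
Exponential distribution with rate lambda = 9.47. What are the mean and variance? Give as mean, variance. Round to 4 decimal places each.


mean = 1/lam, var = 1/lam^2
mean = 1 / 9.47 = 100/947 ≈ 0.105597
lam^2 = 9.47^2 = 89.6809
var = 1 / 89.6809 ≈ 0.011151

0.1056, 0.0112


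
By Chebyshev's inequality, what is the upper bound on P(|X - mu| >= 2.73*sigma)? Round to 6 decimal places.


P <= 1/k^2
k^2 = 2.73^2 = 7.4529
1/k^2 = 1 / 7.4529 ≈ 0.13417596

0.134176


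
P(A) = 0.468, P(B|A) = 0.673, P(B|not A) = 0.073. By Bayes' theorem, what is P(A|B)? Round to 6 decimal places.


P(A|B) = P(B|A)*P(A) / P(B), P(B) = P(B|A)*P(A) + P(B|not A)*P(not A)
P(B|A)*P(A) = 0.673 * 0.468 = 0.314964
P(B|not A)*P(not A) = 0.073 * 0.532 = 0.038836
P(B) = 0.314964 + 0.038836 = 0.3538
P(A|B) = 0.314964 / 0.3538 ≈ 0.89023177

0.890232


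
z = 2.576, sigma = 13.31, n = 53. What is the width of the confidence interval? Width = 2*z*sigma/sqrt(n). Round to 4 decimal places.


width = 2*z*sigma/sqrt(n)
2*z*sigma = 2 * 2.576 * 13.31 = 68.57312
sqrt(53) ≈ 7.280110
width = 68.57312 / 7.280110 ≈ 9.419242

9.4192


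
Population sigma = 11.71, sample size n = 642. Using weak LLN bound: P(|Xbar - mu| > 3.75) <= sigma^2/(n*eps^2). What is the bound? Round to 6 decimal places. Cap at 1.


bound = min(1, sigma^2/(n*eps^2))
sigma^2 = 11.71^2 = 137.1241
n*eps^2 = 642 * 3.75^2 = 642 * 14.0625 = 9028.125
sigma^2/(n*eps^2) = 137.1241 / 9028.125 ≈ 0.01518855

0.015189


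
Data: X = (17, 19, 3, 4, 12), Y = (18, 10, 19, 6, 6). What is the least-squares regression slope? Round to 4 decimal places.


b = sum((xi-xbar)(yi-ybar)) / sum((xi-xbar)^2)
n = 5, xbar = 55/5 = 11, ybar = 59/5 = 11.8
Sxy = sum((xi-xbar)(yi-ybar)) = 0
Sxx = sum((xi-xbar)^2) = 214
b = Sxy / Sxx = 0

0.0000


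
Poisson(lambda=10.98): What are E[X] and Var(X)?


E[X] = Var(X) = lambda = 10.98

10.98, 10.98


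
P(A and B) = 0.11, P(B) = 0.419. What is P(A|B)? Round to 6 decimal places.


P(A|B) = P(A and B) / P(B) = 0.11 / 0.419 = 110/419 ≈ 0.26252983

0.262530


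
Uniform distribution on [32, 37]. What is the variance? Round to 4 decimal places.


Var = (b-a)^2 / 12
(b-a)^2 = (37 - 32)^2 = 25
Var = 25/12 ≈ 2.083333

2.0833


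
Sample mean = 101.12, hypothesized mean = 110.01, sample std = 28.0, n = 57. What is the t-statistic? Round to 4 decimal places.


t = (xbar - mu0) / (s/sqrt(n))
xbar - mu0 = 101.12 - 110.01 = -8.89
sqrt(57) ≈ 7.54983444
s/sqrt(n) = 28.0 / 7.54983444 ≈ 3.70869060
t = -8.89 / 3.70869060 ≈ -2.397072

-2.3971


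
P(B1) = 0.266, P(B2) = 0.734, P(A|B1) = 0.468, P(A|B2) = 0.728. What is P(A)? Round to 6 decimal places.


P(A) = P(A|B1)*P(B1) + P(A|B2)*P(B2)
P(A|B1)*P(B1) = 0.468 * 0.266 = 0.124488
P(A|B2)*P(B2) = 0.728 * 0.734 = 0.534352
P(A) = 0.124488 + 0.534352 = 0.65884

0.658840


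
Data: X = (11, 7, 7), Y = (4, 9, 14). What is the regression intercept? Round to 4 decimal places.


a = ybar - b*xbar, where b = sum((xi-xbar)(yi-ybar)) / sum((xi-xbar)^2)
n = 3, xbar = 25/3 ≈ 8.333333, ybar = 27/3 = 9
Sxy = sum((xi-xbar)(yi-ybar)) = -20
Sxx = sum((xi-xbar)^2) = 32/3 ≈ 10.666667
b = Sxy / Sxx = -1.875
a = 9 - (-1.875) * 8.333333 = 24.625

24.6250


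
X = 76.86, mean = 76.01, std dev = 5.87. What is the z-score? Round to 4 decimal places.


z = (X - mu) / sigma
X - mu = 76.86 - 76.01 = 0.85
z = 0.85 / 5.87 = 85/587 ≈ 0.144804

0.1448


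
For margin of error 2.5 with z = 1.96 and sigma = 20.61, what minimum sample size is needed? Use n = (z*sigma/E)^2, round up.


z*sigma/E = 1.96 * 20.61 / 2.5 = 16.15824
(z*sigma/E)^2 ≈ 261.088720
round up: n = 262

262


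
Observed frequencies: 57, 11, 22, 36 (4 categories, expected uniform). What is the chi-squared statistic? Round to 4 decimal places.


chi2 = sum((O-E)^2/E), E = total/4
total = 126, E = 126/4 = 31.5
(57 - 31.5)^2 / 31.5 = 650.25 / 31.5 = 289/14 ≈ 20.642857
(11 - 31.5)^2 / 31.5 = 420.25 / 31.5 = 1681/126 ≈ 13.341270
(22 - 31.5)^2 / 31.5 = 90.25 / 31.5 = 361/126 ≈ 2.865079
(36 - 31.5)^2 / 31.5 = 20.25 / 31.5 = 9/14 ≈ 0.642857
chi2 = 2362/63 ≈ 37.492063

37.4921


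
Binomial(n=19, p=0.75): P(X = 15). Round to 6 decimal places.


P = C(n,k) * p^k * (1-p)^(n-k)
C(19,15) = 3876
p^k = 0.75^15 ≈ 0.01336346
(1-p)^(n-k) = 0.25^4 = 0.00390625
P = 3876 * 0.01336346 * 0.00390625 ≈ 0.202331

0.202331


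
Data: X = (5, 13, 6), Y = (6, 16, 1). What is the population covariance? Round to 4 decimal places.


Cov = (1/n)*sum((xi-xbar)(yi-ybar))
n = 3, xbar = 24/3 = 8, ybar = 23/3 ≈ 7.666667
sum((xi-xbar)(yi-ybar)) = 60
Cov = 60 / 3 = 20

20.0000


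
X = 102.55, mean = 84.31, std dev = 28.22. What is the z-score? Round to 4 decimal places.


z = (X - mu) / sigma
X - mu = 102.55 - 84.31 = 18.24
z = 18.24 / 28.22 = 912/1411 ≈ 0.646350

0.6464


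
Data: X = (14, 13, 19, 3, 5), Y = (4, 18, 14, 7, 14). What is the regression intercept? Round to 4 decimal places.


a = ybar - b*xbar, where b = sum((xi-xbar)(yi-ybar)) / sum((xi-xbar)^2)
n = 5, xbar = 54/5 = 10.8, ybar = 57/5 = 11.4
Sxy = sum((xi-xbar)(yi-ybar)) = 31.4
Sxx = sum((xi-xbar)^2) = 176.8
b = Sxy / Sxx = 157/884 ≈ 0.177602
a = 11.4 - 0.177602 * 10.8 = 4191/442 ≈ 9.481900

9.4819


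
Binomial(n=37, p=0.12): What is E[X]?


E[X] = n*p = 37 * 0.12 = 4.44

4.44


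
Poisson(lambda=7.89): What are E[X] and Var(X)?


E[X] = Var(X) = lambda = 7.89

7.89, 7.89


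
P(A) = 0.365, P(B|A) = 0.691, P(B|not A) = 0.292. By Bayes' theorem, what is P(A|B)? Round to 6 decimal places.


P(A|B) = P(B|A)*P(A) / P(B), P(B) = P(B|A)*P(A) + P(B|not A)*P(not A)
P(B|A)*P(A) = 0.691 * 0.365 = 0.252215
P(B|not A)*P(not A) = 0.292 * 0.635 = 0.18542
P(B) = 0.252215 + 0.18542 = 0.437635
P(A|B) = 0.252215 / 0.437635 = 691/1199 ≈ 0.57631359

0.576314


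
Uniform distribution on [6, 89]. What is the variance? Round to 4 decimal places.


Var = (b-a)^2 / 12
(b-a)^2 = (89 - 6)^2 = 6889
Var = 6889/12 ≈ 574.083333

574.0833


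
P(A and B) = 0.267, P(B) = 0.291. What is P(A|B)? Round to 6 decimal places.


P(A|B) = P(A and B) / P(B) = 0.267 / 0.291 = 89/97 ≈ 0.91752577

0.917526


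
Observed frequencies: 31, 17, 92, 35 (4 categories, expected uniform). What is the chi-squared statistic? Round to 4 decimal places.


chi2 = sum((O-E)^2/E), E = total/4
total = 175, E = 175/4 = 43.75
(31 - 43.75)^2 / 43.75 = 162.5625 / 43.75 = 2601/700 ≈ 3.715714
(17 - 43.75)^2 / 43.75 = 715.5625 / 43.75 = 11449/700 ≈ 16.355714
(92 - 43.75)^2 / 43.75 = 2328.0625 / 43.75 = 37249/700 ≈ 53.212857
(35 - 43.75)^2 / 43.75 = 76.5625 / 43.75 = 1.75
chi2 = 13131/175 ≈ 75.034286

75.0343


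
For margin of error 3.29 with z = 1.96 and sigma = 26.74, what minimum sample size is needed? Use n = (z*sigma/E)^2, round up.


z*sigma/E = 1.96 * 26.74 / 3.29 = 18718/1175 ≈ 15.930213
(z*sigma/E)^2 ≈ 253.771679
round up: n = 254

254


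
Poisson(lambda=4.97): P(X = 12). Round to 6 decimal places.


P = e^(-lam) * lam^k / k!
e^(-4.97) ≈ 0.006943148
lam^k = 4.97^12 ≈ 227131131.690502
k! = 12! = 479001600
P = 0.006943148 * 227131131.690502 / 479001600 ≈ 0.003292

0.003292
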